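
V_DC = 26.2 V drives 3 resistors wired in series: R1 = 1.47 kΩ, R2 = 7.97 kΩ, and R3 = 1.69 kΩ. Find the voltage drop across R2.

Total series resistance ΣR = 1.47 + 7.97 + 1.69 = 11.13 kΩ.
By the voltage-divider rule, V = 26.2 × 7.970/11.13 = 18.76 V.

V ≈ 18.8 V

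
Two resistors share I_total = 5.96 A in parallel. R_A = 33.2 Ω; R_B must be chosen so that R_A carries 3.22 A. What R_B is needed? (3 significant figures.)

R_B ≈ 39.0 Ω

In a two-way split, I_A/I_total = R_B/(R_A + R_B).
3.22/5.96 = R_B/(R_A + R_B) → R_B = R_A · (0.5403)/(1 − 0.5403) = 33.2 × 1.175 = 39.02 Ω.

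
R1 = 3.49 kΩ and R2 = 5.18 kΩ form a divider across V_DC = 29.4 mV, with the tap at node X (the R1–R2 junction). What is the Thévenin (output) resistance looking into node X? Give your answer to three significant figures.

With V_DC suppressed (replaced by a short), R_th = R1 ‖ R2 = (3.490 × 5.18)/(3.490 + 5.18) = 2.085 kΩ.

R_th ≈ 2.09 kΩ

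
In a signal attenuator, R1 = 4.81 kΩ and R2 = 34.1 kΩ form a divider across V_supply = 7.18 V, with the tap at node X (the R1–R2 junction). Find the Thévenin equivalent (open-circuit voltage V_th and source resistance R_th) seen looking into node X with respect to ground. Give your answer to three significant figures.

V_th ≈ 6.29 V, R_th ≈ 4.22 kΩ

V_th is the unloaded tap voltage: V_supply · R2/(R1+R2) = 7.18 × 0.8764 = 6.292 V.
Looking into X with the source shorted: R_th = R1·R2/(R1+R2) = 4.810 × 34.1/38.91 = 4.215 kΩ.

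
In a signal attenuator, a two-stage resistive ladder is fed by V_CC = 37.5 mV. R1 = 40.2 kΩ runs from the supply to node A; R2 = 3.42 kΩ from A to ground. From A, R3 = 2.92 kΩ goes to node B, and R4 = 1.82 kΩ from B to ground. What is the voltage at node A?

V_A ≈ 1.77 mV

Node A sees R2 in parallel with the series input of stage 2, R3 + R4 = 4.740 kΩ.
R2 ‖ (R3+R4) = 1.987 kΩ.
So V_A = 37.5 × 0.04709 = 1.766 mV.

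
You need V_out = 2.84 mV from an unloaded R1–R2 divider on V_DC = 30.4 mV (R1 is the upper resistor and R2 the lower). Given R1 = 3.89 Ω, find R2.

The divider ratio is R2/(R1+R2) = 2.84/30.4 = 0.09342.
Rearranging, R2 = R1·k/(1−k) = 3.89 × 0.1030 = 0.4009 Ω.

R2 ≈ 0.401 Ω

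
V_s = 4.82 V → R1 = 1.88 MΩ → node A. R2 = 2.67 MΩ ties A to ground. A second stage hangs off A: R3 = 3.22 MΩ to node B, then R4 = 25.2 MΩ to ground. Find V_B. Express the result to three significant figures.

V_B ≈ 2.41 V

Node A sees R2 in parallel with the series input of stage 2, R3 + R4 = 28.42 MΩ.
R2 ‖ (R3+R4) = 2.441 MΩ.
V_A = 4.82 × 2.441/(1.88 + 2.441) = 2.723 V.
Stage 2 is unloaded, so V_B = V_A · R4/(R3+R4) = 2.723 × 25.2/28.42 = 2.414 V.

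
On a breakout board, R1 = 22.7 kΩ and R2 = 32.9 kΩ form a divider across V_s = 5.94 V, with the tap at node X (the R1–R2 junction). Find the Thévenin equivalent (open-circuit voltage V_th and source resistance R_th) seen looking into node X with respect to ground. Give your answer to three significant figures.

Open-circuit (no load on X): V_th = V_s · R2/(R1 + R2) = 5.94 × 32.9/(22.70 + 32.9) = 3.515 V.
Looking into X with the source shorted: R_th = R1·R2/(R1+R2) = 22.70 × 32.9/55.60 = 13.43 kΩ.

V_th ≈ 3.51 V, R_th ≈ 13.4 kΩ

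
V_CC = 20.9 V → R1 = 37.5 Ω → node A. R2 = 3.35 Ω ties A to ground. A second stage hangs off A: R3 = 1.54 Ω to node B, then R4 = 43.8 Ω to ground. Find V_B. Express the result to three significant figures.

Looking into the second stage from A: R3 + R4 = 45.34 Ω appears in parallel with R2.
R2 ‖ (R3+R4) = 3.120 Ω.
V_A = 20.9 × 3.120/(37.5 + 3.120) = 1.605 V.
Stage 2 is unloaded, so V_B = V_A · R4/(R3+R4) = 1.605 × 43.8/45.34 = 1.551 V.

V_B ≈ 1.55 V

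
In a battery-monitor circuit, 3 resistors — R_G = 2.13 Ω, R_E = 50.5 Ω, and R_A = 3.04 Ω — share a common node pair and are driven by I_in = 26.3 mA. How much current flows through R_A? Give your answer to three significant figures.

I ≈ 10.6 mA

ΣG = 1/2.13 + 1/50.5 + 1/3.04 = 0.8182.
R_A takes the fraction G_k/ΣG = 0.3289/0.8182 = 0.4020, so I = 26.3 × 0.4020 = 10.57 mA.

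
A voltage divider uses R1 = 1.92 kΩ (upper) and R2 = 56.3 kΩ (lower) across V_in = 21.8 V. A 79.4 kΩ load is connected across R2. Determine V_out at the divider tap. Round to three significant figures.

V_out ≈ 20.6 V

R2 ‖ R_L = (56.3 × 79.4)/(56.3 + 79.4) = 32.94 kΩ.
Now apply the divider: V_out = 21.8 × 0.9449 = 20.60 V.
(Unloaded it would be 21.1 V; the load pulls it down.)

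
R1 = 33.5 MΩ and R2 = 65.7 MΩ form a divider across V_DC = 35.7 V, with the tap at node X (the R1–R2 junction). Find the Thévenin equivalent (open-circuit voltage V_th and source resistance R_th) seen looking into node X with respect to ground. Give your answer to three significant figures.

V_th ≈ 23.6 V, R_th ≈ 22.2 MΩ

Open-circuit (no load on X): V_th = V_DC · R2/(R1 + R2) = 35.7 × 65.7/(33.50 + 65.7) = 23.64 V.
Zeroing V_DC shorts the top of R1 to ground, so R_th = R1 ‖ R2 = 22.19 MΩ.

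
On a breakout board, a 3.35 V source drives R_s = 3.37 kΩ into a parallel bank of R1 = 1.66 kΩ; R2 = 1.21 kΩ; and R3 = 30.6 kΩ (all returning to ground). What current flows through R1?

Parallel bank: R_p = 1/(1/1.66 + 1/1.21 + 1/30.6) = 0.6842 kΩ.
V_A = 3.35 × 0.6842/4.054 = 0.5654 V.
I(R1) = V_A / R1 = 0.5654/1.66 = 0.3406 mA.

I ≈ 0.341 mA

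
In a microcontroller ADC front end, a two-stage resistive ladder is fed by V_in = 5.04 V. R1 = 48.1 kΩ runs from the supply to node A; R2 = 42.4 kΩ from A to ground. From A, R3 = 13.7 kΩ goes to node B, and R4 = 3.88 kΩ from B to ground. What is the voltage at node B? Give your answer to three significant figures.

V_B ≈ 0.228 V

Looking into the second stage from A: R3 + R4 = 17.58 kΩ appears in parallel with R2.
R2 ‖ (R3+R4) = 12.43 kΩ.
V_A = 5.04 × 12.43/(48.1 + 12.43) = 1.035 V.
V_B = V_A × 0.2207 = 0.2284 V.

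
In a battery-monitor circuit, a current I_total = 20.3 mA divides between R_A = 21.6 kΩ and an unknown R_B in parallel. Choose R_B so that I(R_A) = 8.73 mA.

R_B ≈ 16.3 kΩ

In a two-way split, I_A/I_total = R_B/(R_A + R_B).
8.73/20.3 = R_B/(R_A + R_B) → R_B = R_A · (0.4300)/(1 − 0.4300) = 21.6 × 0.7545 = 16.30 kΩ.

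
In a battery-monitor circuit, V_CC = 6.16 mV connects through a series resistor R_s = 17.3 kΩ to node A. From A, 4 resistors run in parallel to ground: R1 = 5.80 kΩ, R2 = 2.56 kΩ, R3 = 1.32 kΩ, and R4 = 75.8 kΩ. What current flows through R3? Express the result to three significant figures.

I ≈ 0.194 µA

Parallel bank: R_p = 1/(1/5.80 + 1/2.56 + 1/1.32 + 1/75.8) = 0.7497 kΩ.
V_A = 6.16 × 0.7497/18.05 = 0.2559 mV.
I(R3) = V_A / R3 = 0.2559/1.32 = 0.1938 µA.
(Check via current divider: I_total = 0.3413 µA; share G_k/ΣG = 0.5680 → same result.)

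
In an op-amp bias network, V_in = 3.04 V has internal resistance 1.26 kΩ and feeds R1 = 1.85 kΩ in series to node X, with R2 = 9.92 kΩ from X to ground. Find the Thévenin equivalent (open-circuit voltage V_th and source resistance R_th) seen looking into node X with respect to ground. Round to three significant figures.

R1' = 1.26 + 1.85 = 3.110 kΩ (source resistance + R1).
With X open, the divider is unloaded: V_th = 3.04 × 9.92/13.03 = 2.314 V.
With V_in suppressed (replaced by a short), R_th = R1' ‖ R2 = (3.110 × 9.92)/(3.110 + 9.92) = 2.368 kΩ.

V_th ≈ 2.31 V, R_th ≈ 2.37 kΩ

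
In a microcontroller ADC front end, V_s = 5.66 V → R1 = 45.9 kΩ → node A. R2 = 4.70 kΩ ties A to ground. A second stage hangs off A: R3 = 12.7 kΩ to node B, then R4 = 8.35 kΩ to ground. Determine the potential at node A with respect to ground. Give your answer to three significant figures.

The second stage (R3 + R4 = 21.05 kΩ) loads node A in parallel with R2.
Effective lower resistance at A: R2 ‖ 21.05 = 3.842 kΩ.
First divider: V_A = V_s · 3.842/(45.9 + 3.842) = 0.4372 V.

V_A ≈ 0.437 V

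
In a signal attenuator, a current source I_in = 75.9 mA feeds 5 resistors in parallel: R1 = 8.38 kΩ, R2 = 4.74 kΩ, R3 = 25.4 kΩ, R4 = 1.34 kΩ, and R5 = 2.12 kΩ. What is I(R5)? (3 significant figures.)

Total conductance ΣG = 1/8.38 + 1/4.74 + 1/25.4 + 1/1.34 + 1/2.12 = 1.588 (units of 1/kΩ).
By the current-divider rule, I = I_in · G_k/ΣG = 75.9 × 0.2971 = 22.55 mA.

I ≈ 22.6 mA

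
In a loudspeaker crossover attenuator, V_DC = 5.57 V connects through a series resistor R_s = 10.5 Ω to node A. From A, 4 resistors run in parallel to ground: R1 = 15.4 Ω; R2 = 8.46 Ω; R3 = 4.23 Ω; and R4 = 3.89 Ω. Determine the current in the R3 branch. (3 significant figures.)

I ≈ 0.162 A

Combine the parallel branches: R_p = (1/15.4 + 1/8.46 + 1/4.23 + 1/3.89)⁻¹ = 1.478 Ω.
Node voltage V_A = V_DC · R_p/(R_s + R_p) = 5.57 × 0.1234 = 0.6873 V.
Branch current I = V_A/R3 = 0.6873/4.23 = 0.1625 A.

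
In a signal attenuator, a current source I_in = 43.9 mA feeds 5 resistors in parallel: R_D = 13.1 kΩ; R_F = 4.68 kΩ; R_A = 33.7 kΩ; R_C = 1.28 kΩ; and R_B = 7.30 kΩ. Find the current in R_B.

ΣG = 1/13.1 + 1/4.68 + 1/33.7 + 1/1.28 + 1/7.30 = 1.238.
R_B takes the fraction G_k/ΣG = 0.1370/1.238 = 0.1107, so I = 43.9 × 0.1107 = 4.858 mA.

I ≈ 4.86 mA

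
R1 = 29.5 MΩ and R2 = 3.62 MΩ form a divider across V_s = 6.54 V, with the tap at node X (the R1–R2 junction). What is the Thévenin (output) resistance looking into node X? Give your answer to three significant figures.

R_th ≈ 3.22 MΩ

Looking into X with the source shorted: R_th = R1·R2/(R1+R2) = 29.50 × 3.62/33.12 = 3.224 MΩ.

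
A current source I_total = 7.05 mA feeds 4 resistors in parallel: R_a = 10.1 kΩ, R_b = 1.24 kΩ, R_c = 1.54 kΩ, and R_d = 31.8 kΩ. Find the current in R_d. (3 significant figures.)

I ≈ 0.140 mA

Total conductance ΣG = 1/10.1 + 1/1.24 + 1/1.54 + 1/31.8 = 1.586 (units of 1/kΩ).
R_d takes the fraction G_k/ΣG = 0.03145/1.586 = 0.01982, so I = 7.05 × 0.01982 = 0.1398 mA.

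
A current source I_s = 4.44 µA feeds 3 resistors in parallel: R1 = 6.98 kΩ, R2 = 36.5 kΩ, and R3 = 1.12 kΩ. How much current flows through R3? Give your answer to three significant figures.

ΣG = 1/6.98 + 1/36.5 + 1/1.12 = 1.064.
R3 takes the fraction G_k/ΣG = 0.8929/1.064 = 0.8395, so I = 4.44 × 0.8395 = 3.728 µA.

I ≈ 3.73 µA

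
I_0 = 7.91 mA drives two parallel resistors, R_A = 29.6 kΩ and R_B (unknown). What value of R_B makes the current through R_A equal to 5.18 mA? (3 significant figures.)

R_B ≈ 56.2 kΩ

The fraction through R_A equals R_B/(R_A+R_B).
With f = 0.6549, R_B = R_A · f/(1−f) = 29.6 × 1.897 = 56.16 kΩ.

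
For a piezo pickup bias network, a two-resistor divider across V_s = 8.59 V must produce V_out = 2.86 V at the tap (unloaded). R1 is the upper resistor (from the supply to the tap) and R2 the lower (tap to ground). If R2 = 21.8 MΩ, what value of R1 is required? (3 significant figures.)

R1 ≈ 43.7 MΩ

V_out/V_s = R2/(R1+R2) = 0.3329.
R1 = R2·(1/k − 1) = 21.8 × 2.003 = 43.68 MΩ.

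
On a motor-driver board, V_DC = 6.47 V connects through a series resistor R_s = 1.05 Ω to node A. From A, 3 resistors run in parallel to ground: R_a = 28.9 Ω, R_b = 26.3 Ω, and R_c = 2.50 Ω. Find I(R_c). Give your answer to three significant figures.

I ≈ 1.73 A

Combine the parallel branches: R_p = (1/28.9 + 1/26.3 + 1/2.50)⁻¹ = 2.116 Ω.
Node voltage V_A = V_DC · R_p/(R_s + R_p) = 6.47 × 0.6683 = 4.324 V.
I(R_c) = V_A / R_c = 4.324/2.50 = 1.730 A.
(Check via current divider: I_total = 2.044 A; share G_k/ΣG = 0.8463 → same result.)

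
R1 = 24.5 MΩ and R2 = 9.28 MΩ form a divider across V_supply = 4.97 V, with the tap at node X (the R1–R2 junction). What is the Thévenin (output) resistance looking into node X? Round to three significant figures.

Zeroing V_supply shorts the top of R1 to ground, so R_th = R1 ‖ R2 = 6.731 MΩ.

R_th ≈ 6.73 MΩ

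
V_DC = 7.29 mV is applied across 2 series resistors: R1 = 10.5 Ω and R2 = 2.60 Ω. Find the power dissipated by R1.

Series current I = V_DC/ΣR = 7.29/13.10 = 0.5565 mA.
P(R1) = I²·R1 = (0.5565)² × 10.5 = 3.252 µW.

P ≈ 3.25 µW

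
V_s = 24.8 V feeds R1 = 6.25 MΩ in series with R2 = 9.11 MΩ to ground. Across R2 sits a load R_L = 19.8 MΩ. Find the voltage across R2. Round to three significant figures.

V_out ≈ 12.4 V

First combine the lower leg with the load: R2 ‖ R_L = 6.239 MΩ.
Then V_out = V_s · R2'/(R1 + R2') = 24.8 × 6.239/12.49 = 12.39 V.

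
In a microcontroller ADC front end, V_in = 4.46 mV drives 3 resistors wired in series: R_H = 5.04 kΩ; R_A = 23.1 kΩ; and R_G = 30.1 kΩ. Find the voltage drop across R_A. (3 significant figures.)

ΣR = 5.04 + 23.1 + 30.1 = 58.24 kΩ.
V = V_in · R/ΣR = 4.46 × 0.3966 = 1.769 mV.

V ≈ 1.77 mV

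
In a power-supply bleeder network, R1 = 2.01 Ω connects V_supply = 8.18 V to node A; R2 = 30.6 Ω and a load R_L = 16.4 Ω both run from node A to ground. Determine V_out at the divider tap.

V_out ≈ 6.88 V

The load sits in parallel with R2, giving an effective lower resistance R2' = R2·R_L/(R2+R_L) = 10.68 Ω.
Now apply the divider: V_out = 8.18 × 0.8416 = 6.884 V.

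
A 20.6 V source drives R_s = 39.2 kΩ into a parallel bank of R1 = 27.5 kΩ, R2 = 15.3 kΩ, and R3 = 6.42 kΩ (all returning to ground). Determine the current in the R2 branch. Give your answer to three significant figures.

I ≈ 0.121 mA

Equivalent of the parallel group: R_p = 3.884 kΩ.
V_A by voltage divider: V_A = 20.6 × 3.884/(39.2 + 3.884) = 1.857 V.
Branch current I = V_A/R2 = 1.857/15.3 = 0.1214 mA.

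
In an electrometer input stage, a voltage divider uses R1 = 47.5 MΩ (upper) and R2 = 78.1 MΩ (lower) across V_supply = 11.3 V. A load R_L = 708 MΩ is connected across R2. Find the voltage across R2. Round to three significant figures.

V_out ≈ 6.75 V

First combine the lower leg with the load: R2 ‖ R_L = 70.34 MΩ.
Then V_out = V_supply · R2'/(R1 + R2') = 11.3 × 70.34/117.8 = 6.745 V.
(Unloaded it would be 7.03 V; the load pulls it down.)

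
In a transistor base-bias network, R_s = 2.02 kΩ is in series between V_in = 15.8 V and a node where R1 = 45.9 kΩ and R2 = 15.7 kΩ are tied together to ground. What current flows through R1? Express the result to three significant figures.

I ≈ 0.294 mA

Equivalent of the parallel group: R_p = 11.70 kΩ.
Node voltage V_A = V_in · R_p/(R_s + R_p) = 15.8 × 0.8528 = 13.47 V.
Branch current I = V_A/R1 = 13.47/45.9 = 0.2935 mA.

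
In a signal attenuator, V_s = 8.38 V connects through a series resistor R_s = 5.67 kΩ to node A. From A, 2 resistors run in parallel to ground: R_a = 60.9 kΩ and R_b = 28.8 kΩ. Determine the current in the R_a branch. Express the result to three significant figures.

I ≈ 0.107 mA

Combine the parallel branches: R_p = (1/60.9 + 1/28.8)⁻¹ = 19.55 kΩ.
V_A by voltage divider: V_A = 8.38 × 19.55/(5.67 + 19.55) = 6.496 V.
I(R_a) = V_A / R_a = 6.496/60.9 = 0.1067 mA.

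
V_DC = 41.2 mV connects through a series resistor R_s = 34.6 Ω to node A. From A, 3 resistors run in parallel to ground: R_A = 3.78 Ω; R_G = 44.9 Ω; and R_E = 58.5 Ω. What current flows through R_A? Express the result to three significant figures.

I ≈ 0.947 mA

Combine the parallel branches: R_p = (1/3.78 + 1/44.9 + 1/58.5)⁻¹ = 3.290 Ω.
V_A = 41.2 × 3.290/37.89 = 3.578 mV.
I(R_A) = V_A / R_A = 3.578/3.78 = 0.9465 mA.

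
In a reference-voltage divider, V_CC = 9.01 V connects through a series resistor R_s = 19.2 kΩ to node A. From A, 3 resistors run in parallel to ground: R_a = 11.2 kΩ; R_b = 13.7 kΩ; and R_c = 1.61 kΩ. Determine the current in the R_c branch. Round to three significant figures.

I ≈ 0.349 mA

Equivalent of the parallel group: R_p = 1.276 kΩ.
Node voltage V_A = V_CC · R_p/(R_s + R_p) = 9.01 × 0.06234 = 0.5617 V.
I(R_c) = V_A / R_c = 0.5617/1.61 = 0.3489 mA.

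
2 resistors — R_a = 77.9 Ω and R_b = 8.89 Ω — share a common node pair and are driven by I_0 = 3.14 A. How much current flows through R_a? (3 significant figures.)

I ≈ 0.322 A

For two parallel branches, I_k = I_0 · (other R)/(sum of R).
So I = 3.14 × 8.89/86.79 = 0.3216 A.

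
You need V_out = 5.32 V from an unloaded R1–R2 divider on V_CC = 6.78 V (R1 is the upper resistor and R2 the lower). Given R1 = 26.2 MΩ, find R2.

V_out/V_CC = R2/(R1+R2) = 0.7847.
Rearranging, R2 = R1·k/(1−k) = 26.2 × 3.644 = 95.47 MΩ.

R2 ≈ 95.5 MΩ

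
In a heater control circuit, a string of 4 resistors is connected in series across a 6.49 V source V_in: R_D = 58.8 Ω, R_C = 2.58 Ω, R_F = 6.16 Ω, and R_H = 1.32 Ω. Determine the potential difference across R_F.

Series total: ΣR = 58.8 + 2.58 + 6.16 + 1.32 = 68.86 Ω.
Voltage divider: V = V_in · (6.160 / 68.86) = 6.49 × 0.08946 = 0.5806 V.

V ≈ 0.581 V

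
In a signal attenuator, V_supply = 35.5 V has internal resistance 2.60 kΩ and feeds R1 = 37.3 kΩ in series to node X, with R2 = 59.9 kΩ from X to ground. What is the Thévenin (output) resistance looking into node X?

R1' = 2.60 + 37.3 = 39.90 kΩ (source resistance + R1).
With V_supply suppressed (replaced by a short), R_th = R1' ‖ R2 = (39.90 × 59.9)/(39.90 + 59.9) = 23.95 kΩ.

R_th ≈ 23.9 kΩ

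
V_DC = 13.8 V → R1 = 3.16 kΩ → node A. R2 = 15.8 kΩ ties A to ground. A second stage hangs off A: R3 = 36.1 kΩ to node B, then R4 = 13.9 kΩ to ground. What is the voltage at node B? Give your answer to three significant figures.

The second stage (R3 + R4 = 50.00 kΩ) loads node A in parallel with R2.
Effective lower resistance at A: R2 ‖ 50.00 = 12.01 kΩ.
So V_A = 13.8 × 0.7916 = 10.92 V.
Then the unloaded second divider: V_B = V_A × R4/(R3+R4) = 10.92 × 0.2780 = 3.037 V.

V_B ≈ 3.04 V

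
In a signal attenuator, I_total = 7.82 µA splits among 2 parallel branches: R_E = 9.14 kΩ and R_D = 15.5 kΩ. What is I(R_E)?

With just two branches, the current splits inversely with resistance.
So I = 7.82 × 15.5/24.64 = 4.919 µA.

I ≈ 4.92 µA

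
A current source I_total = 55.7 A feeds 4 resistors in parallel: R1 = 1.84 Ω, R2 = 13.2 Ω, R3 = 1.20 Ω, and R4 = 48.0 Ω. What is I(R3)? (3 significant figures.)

I ≈ 31.5 A

Total conductance ΣG = 1/1.84 + 1/13.2 + 1/1.20 + 1/48.0 = 1.473 (units of 1/Ω).
Current divider: I(R3) = I_total · G_k/ΣG = 55.7 × (0.8333/1.473) = 55.7 × 0.5656 = 31.50 A.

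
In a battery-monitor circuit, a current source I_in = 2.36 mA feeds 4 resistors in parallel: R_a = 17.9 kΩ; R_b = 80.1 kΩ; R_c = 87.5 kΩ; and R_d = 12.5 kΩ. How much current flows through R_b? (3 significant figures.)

ΣG = 1/17.9 + 1/80.1 + 1/87.5 + 1/12.5 = 0.1598.
Current divider: I(R_b) = I_in · G_k/ΣG = 2.36 × (0.01248/0.1598) = 2.36 × 0.07814 = 0.1844 mA.

I ≈ 0.184 mA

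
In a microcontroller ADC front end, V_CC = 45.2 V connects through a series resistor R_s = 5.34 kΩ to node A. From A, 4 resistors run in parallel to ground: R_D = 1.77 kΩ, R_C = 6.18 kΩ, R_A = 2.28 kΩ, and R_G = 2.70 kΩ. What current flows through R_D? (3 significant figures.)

Parallel bank: R_p = 1/(1/1.77 + 1/6.18 + 1/2.28 + 1/2.70) = 0.6511 kΩ.
Node voltage V_A = V_CC · R_p/(R_s + R_p) = 45.2 × 0.1087 = 4.913 V.
Branch current I = V_A/R_D = 4.913/1.77 = 2.775 mA.

I ≈ 2.78 mA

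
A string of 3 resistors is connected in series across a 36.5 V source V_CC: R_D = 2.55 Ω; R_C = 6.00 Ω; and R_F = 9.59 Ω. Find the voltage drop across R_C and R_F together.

Total series resistance ΣR = 2.55 + 6.00 + 9.59 = 18.14 Ω.
R_{R_C..R_F} = 6.00 + 9.59 = 15.59 Ω.
V = V_CC · R/ΣR = 36.5 × 0.8594 = 31.37 V.

V ≈ 31.4 V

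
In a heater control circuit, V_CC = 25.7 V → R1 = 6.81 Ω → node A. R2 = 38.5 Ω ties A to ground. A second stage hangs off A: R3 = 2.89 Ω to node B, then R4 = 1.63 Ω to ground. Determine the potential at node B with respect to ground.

Node A sees R2 in parallel with the series input of stage 2, R3 + R4 = 4.520 Ω.
R2 ‖ (R3+R4) = 4.045 Ω.
First divider: V_A = V_CC · 4.045/(6.81 + 4.045) = 9.577 V.
Stage 2 is unloaded, so V_B = V_A · R4/(R3+R4) = 9.577 × 1.63/4.520 = 3.454 V.

V_B ≈ 3.45 V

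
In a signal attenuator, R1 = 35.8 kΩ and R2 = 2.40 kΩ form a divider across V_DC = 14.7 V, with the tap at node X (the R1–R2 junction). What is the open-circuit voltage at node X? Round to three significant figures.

Open-circuit (no load on X): V_th = V_DC · R2/(R1 + R2) = 14.7 × 2.40/(35.80 + 2.40) = 0.9236 V.

V_th ≈ 0.924 V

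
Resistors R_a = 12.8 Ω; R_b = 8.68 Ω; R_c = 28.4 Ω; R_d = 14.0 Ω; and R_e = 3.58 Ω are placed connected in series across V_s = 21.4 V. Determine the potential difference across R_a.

V ≈ 4.06 V

Series total: ΣR = 12.8 + 8.68 + 28.4 + 14.0 + 3.58 = 67.46 Ω.
V = V_s · R/ΣR = 21.4 × 0.1897 = 4.060 V.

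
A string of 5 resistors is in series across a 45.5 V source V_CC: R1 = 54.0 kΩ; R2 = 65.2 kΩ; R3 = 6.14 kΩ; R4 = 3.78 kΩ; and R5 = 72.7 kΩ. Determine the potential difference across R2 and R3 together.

V ≈ 16.1 V

Series total: ΣR = 54.0 + 65.2 + 6.14 + 3.78 + 72.7 = 201.8 kΩ.
R_{R2..R3} = 65.2 + 6.14 = 71.34 kΩ.
By the voltage-divider rule, V = 45.5 × 71.34/201.8 = 16.08 V.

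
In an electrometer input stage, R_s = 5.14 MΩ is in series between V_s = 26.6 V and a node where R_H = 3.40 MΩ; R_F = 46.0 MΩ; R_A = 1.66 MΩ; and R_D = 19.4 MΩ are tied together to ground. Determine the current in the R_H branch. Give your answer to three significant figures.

Equivalent of the parallel group: R_p = 1.031 MΩ.
V_A by voltage divider: V_A = 26.6 × 1.031/(5.14 + 1.031) = 4.445 V.
I(R_H) = V_A / R_H = 4.445/3.40 = 1.307 µA.
(Check via current divider: I_total = 4.310 µA; share G_k/ΣG = 0.3033 → same result.)

I ≈ 1.31 µA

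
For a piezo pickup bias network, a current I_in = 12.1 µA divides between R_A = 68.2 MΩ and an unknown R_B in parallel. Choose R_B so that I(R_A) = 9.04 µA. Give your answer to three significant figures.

Two-branch current divider: I_A = I_in · R_B/(R_A + R_B).
With f = 0.7471, R_B = R_A · f/(1−f) = 68.2 × 2.954 = 201.5 MΩ.

R_B ≈ 201 MΩ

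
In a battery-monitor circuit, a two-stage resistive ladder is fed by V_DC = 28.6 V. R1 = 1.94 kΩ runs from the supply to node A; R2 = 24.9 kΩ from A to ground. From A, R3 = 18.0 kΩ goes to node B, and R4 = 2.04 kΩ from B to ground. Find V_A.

V_A ≈ 24.3 V

Looking into the second stage from A: R3 + R4 = 20.04 kΩ appears in parallel with R2.
R2 ‖ (R3+R4) = 11.10 kΩ.
V_A = 28.6 × 11.10/(1.94 + 11.10) = 24.35 V.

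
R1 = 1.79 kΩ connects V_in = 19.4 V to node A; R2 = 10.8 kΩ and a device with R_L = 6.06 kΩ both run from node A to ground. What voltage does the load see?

V_out ≈ 13.3 V

The load sits in parallel with R2, giving an effective lower resistance R2' = R2·R_L/(R2+R_L) = 3.882 kΩ.
Then V_out = V_in · R2'/(R1 + R2') = 19.4 × 3.882/5.672 = 13.28 V.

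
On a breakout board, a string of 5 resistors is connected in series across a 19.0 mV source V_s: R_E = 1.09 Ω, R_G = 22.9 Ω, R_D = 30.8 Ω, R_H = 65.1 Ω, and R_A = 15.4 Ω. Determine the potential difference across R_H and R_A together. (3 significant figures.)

V ≈ 11.3 mV

Total series resistance ΣR = 1.09 + 22.9 + 30.8 + 65.1 + 15.4 = 135.3 Ω.
R_{R_H..R_A} = 65.1 + 15.4 = 80.50 Ω.
V = V_s · R/ΣR = 19.0 × 0.5950 = 11.31 mV.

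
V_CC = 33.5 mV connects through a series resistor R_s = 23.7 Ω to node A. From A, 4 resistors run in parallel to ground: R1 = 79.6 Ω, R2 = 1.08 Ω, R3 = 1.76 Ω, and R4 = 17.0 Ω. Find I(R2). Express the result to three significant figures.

I ≈ 0.814 mA

Parallel bank: R_p = 1/(1/79.6 + 1/1.08 + 1/1.76 + 1/17.0) = 0.6388 Ω.
V_A = 33.5 × 0.6388/24.34 = 0.8792 mV.
I(R2) = V_A / R2 = 0.8792/1.08 = 0.8141 mA.
(Check via current divider: I_total = 1.376 mA; share G_k/ΣG = 0.5915 → same result.)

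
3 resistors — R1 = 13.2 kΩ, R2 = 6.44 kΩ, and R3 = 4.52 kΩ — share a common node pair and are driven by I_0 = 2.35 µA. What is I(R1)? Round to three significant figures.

I ≈ 0.394 µA

ΣG = 1/13.2 + 1/6.44 + 1/4.52 = 0.4523.
Current divider: I(R1) = I_0 · G_k/ΣG = 2.35 × (0.07576/0.4523) = 2.35 × 0.1675 = 0.3936 µA.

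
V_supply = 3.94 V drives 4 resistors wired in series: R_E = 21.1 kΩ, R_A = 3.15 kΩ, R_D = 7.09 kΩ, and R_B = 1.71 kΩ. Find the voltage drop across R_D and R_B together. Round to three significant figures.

ΣR = 21.1 + 3.15 + 7.09 + 1.71 = 33.05 kΩ.
R_{R_D..R_B} = 7.09 + 1.71 = 8.800 kΩ.
V = V_supply · R/ΣR = 3.94 × 0.2663 = 1.049 V.

V ≈ 1.05 V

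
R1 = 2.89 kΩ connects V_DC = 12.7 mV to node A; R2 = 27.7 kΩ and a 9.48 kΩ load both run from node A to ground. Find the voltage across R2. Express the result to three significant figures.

V_out ≈ 9.01 mV

First combine the lower leg with the load: R2 ‖ R_L = 7.063 kΩ.
Then V_out = V_DC · R2'/(R1 + R2') = 12.7 × 7.063/9.953 = 9.012 mV.
(Unloaded it would be 11.5 mV; the load pulls it down.)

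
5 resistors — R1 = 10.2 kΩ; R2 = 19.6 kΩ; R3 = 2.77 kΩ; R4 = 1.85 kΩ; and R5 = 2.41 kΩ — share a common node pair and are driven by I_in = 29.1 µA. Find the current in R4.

ΣG = 1/10.2 + 1/19.6 + 1/2.77 + 1/1.85 + 1/2.41 = 1.466.
By the current-divider rule, I = I_in · G_k/ΣG = 29.1 × 0.3688 = 10.73 µA.

I ≈ 10.7 µA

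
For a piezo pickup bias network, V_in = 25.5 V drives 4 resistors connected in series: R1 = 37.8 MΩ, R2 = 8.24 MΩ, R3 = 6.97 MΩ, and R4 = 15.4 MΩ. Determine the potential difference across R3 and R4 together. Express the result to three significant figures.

V ≈ 8.34 V

Series total: ΣR = 37.8 + 8.24 + 6.97 + 15.4 = 68.41 MΩ.
R_{R3..R4} = 6.97 + 15.4 = 22.37 MΩ.
By the voltage-divider rule, V = 25.5 × 22.37/68.41 = 8.338 V.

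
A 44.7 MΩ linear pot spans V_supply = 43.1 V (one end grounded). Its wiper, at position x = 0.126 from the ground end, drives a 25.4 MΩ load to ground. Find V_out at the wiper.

The pot divides into 39.07 MΩ above the wiper and 5.632 MΩ below.
R_L loads the lower segment: effective lower R = 4.610 MΩ.
V_out = 43.1 × 4.610/(39.07 + 4.610) = 4.549 V.

V_out ≈ 4.55 V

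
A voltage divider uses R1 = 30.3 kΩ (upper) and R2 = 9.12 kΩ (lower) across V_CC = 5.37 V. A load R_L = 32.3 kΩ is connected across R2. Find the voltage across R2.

The load sits in parallel with R2, giving an effective lower resistance R2' = R2·R_L/(R2+R_L) = 7.112 kΩ.
Voltage divider with the loaded lower leg: V_out = 5.37 × 7.112/(30.3 + 7.112) = 5.37 × 0.1901 = 1.021 V.
(Unloaded it would be 1.24 V; the load pulls it down.)

V_out ≈ 1.02 V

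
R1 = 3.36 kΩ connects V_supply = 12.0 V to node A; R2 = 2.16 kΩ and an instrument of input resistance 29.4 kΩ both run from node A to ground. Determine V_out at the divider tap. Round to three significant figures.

V_out ≈ 4.49 V

R2 ‖ R_L = (2.16 × 29.4)/(2.16 + 29.4) = 2.012 kΩ.
Voltage divider with the loaded lower leg: V_out = 12.0 × 2.012/(3.36 + 2.012) = 12.0 × 0.3746 = 4.495 V.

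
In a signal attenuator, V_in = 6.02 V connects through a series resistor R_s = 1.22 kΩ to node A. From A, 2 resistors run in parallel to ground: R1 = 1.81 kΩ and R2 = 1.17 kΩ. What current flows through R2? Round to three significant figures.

I ≈ 1.89 mA

Equivalent of the parallel group: R_p = 0.7106 kΩ.
Node voltage V_A = V_in · R_p/(R_s + R_p) = 6.02 × 0.3681 = 2.216 V.
Branch current I = V_A/R2 = 2.216/1.17 = 1.894 mA.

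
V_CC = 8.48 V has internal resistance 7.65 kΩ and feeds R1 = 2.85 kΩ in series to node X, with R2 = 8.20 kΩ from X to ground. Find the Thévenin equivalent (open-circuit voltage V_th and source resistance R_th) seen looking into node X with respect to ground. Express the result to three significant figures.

V_th ≈ 3.72 V, R_th ≈ 4.60 kΩ

R1' = 7.65 + 2.85 = 10.50 kΩ (source resistance + R1).
V_th is the unloaded tap voltage: V_CC · R2/(R1'+R2) = 8.48 × 0.4385 = 3.719 V.
With V_CC suppressed (replaced by a short), R_th = R1' ‖ R2 = (10.50 × 8.20)/(10.50 + 8.20) = 4.604 kΩ.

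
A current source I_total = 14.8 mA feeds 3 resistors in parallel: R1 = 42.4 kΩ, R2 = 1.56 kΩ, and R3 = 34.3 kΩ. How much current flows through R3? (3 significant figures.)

ΣG = 1/42.4 + 1/1.56 + 1/34.3 = 0.6938.
R3 takes the fraction G_k/ΣG = 0.02915/0.6938 = 0.04202, so I = 14.8 × 0.04202 = 0.6219 mA.

I ≈ 0.622 mA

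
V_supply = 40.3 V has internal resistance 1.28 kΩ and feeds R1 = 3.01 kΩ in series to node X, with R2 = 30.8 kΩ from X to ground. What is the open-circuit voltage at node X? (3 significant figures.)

R1' = 1.28 + 3.01 = 4.290 kΩ (source resistance + R1).
V_th is the unloaded tap voltage: V_supply · R2/(R1'+R2) = 40.3 × 0.8777 = 35.37 V.

V_th ≈ 35.4 V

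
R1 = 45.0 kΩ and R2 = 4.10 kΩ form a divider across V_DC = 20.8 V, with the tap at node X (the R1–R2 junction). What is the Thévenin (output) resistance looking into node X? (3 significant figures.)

R_th ≈ 3.76 kΩ

With V_DC suppressed (replaced by a short), R_th = R1 ‖ R2 = (45.00 × 4.10)/(45.00 + 4.10) = 3.758 kΩ.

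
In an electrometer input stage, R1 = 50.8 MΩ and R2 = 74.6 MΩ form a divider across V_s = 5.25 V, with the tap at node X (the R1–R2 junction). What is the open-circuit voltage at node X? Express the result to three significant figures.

V_th ≈ 3.12 V

Open-circuit (no load on X): V_th = V_s · R2/(R1 + R2) = 5.25 × 74.6/(50.80 + 74.6) = 3.123 V.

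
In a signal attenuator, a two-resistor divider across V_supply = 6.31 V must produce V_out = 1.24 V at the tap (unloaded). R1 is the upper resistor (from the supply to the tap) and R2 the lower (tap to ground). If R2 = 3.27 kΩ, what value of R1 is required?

R1 ≈ 13.4 kΩ

Required fraction k = V_out/V_supply = 0.1965.
So R1 = R2 · (V_supply/V_out − 1) = 3.27 × (6.31/1.24 − 1) = 3.27 × 4.089 = 13.37 kΩ.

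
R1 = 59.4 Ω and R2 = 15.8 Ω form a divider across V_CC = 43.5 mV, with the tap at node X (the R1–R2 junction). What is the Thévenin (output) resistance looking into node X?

With V_CC suppressed (replaced by a short), R_th = R1 ‖ R2 = (59.40 × 15.8)/(59.40 + 15.8) = 12.48 Ω.

R_th ≈ 12.5 Ω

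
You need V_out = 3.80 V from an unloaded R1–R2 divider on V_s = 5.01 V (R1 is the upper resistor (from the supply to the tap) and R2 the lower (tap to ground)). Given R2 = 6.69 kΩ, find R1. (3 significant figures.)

R1 ≈ 2.13 kΩ

The divider ratio is R2/(R1+R2) = 3.80/5.01 = 0.7585.
So R1 = R2 · (V_s/V_out − 1) = 6.69 × (5.01/3.80 − 1) = 6.69 × 0.3184 = 2.130 kΩ.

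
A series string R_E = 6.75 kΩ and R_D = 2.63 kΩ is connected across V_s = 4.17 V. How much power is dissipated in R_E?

P ≈ 1.33 mW

Series current I = V_s/ΣR = 4.17/9.380 = 0.4446 mA.
P = I²R = 0.1976 × 6.75 = 1.334 mW.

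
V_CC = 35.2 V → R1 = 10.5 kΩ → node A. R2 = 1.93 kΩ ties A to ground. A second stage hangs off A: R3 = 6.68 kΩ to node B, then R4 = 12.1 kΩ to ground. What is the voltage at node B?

The second stage (R3 + R4 = 18.78 kΩ) loads node A in parallel with R2.
R2 ‖ (R3+R4) = 1.750 kΩ.
First divider: V_A = V_CC · 1.750/(10.5 + 1.750) = 5.029 V.
Then the unloaded second divider: V_B = V_A × R4/(R3+R4) = 5.029 × 0.6443 = 3.240 V.

V_B ≈ 3.24 V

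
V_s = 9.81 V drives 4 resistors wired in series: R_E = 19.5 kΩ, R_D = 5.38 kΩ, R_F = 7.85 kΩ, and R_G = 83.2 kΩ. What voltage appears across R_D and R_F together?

V ≈ 1.12 V

Series total: ΣR = 19.5 + 5.38 + 7.85 + 83.2 = 115.9 kΩ.
R_{R_D..R_F} = 5.38 + 7.85 = 13.23 kΩ.
Voltage divider: V = V_s · (13.23 / 115.9) = 9.81 × 0.1141 = 1.120 V.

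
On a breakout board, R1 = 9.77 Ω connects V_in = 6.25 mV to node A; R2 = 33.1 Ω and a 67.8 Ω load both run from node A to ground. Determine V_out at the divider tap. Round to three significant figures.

First combine the lower leg with the load: R2 ‖ R_L = 22.24 Ω.
Now apply the divider: V_out = 6.25 × 0.6948 = 4.342 mV.

V_out ≈ 4.34 mV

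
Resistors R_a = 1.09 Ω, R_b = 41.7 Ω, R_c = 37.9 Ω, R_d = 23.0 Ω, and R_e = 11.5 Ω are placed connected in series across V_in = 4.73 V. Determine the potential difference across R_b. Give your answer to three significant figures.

Series total: ΣR = 1.09 + 41.7 + 37.9 + 23.0 + 11.5 = 115.2 Ω.
V = V_in · R/ΣR = 4.73 × 0.3620 = 1.712 V.

V ≈ 1.71 V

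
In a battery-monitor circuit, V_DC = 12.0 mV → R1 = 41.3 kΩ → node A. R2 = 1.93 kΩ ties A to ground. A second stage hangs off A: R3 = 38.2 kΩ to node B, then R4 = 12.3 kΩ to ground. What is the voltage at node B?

Node A sees R2 in parallel with the series input of stage 2, R3 + R4 = 50.50 kΩ.
R2 ‖ (R3+R4) = 1.859 kΩ.
So V_A = 12.0 × 0.04307 = 0.5169 mV.
Stage 2 is unloaded, so V_B = V_A · R4/(R3+R4) = 0.5169 × 12.3/50.50 = 0.1259 mV.

V_B ≈ 0.126 mV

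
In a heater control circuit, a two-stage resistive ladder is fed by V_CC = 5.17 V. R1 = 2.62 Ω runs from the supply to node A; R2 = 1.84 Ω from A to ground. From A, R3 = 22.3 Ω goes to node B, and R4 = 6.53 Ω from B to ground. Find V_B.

V_B ≈ 0.466 V

The second stage (R3 + R4 = 28.83 Ω) loads node A in parallel with R2.
Effective lower resistance at A: R2 ‖ 28.83 = 1.730 Ω.
So V_A = 5.17 × 0.3976 = 2.056 V.
Stage 2 is unloaded, so V_B = V_A · R4/(R3+R4) = 2.056 × 6.53/28.83 = 0.4656 V.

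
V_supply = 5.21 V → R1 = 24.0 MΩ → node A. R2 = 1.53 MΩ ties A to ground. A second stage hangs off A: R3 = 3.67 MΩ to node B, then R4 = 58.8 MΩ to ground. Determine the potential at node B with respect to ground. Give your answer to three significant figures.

V_B ≈ 0.287 V

Looking into the second stage from A: R3 + R4 = 62.47 MΩ appears in parallel with R2.
Effective lower resistance at A: R2 ‖ 62.47 = 1.493 MΩ.
V_A = 5.21 × 1.493/(24.0 + 1.493) = 0.3052 V.
Then the unloaded second divider: V_B = V_A × R4/(R3+R4) = 0.3052 × 0.9413 = 0.2873 V.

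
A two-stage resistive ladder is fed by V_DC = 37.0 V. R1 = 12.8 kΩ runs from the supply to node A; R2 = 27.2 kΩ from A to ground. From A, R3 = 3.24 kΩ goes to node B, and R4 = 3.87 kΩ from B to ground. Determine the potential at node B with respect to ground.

Looking into the second stage from A: R3 + R4 = 7.110 kΩ appears in parallel with R2.
R2 ‖ (R3+R4) = 5.637 kΩ.
First divider: V_A = V_DC · 5.637/(12.8 + 5.637) = 11.31 V.
V_B = V_A × 0.5443 = 6.157 V.

V_B ≈ 6.16 V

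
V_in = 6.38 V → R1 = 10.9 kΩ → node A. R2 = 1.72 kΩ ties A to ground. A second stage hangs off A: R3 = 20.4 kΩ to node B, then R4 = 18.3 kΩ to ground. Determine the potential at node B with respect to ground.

V_B ≈ 0.396 V

Looking into the second stage from A: R3 + R4 = 38.70 kΩ appears in parallel with R2.
R2 ‖ (R3+R4) = 1.647 kΩ.
So V_A = 6.38 × 0.1313 = 0.8374 V.
Then the unloaded second divider: V_B = V_A × R4/(R3+R4) = 0.8374 × 0.4729 = 0.3960 V.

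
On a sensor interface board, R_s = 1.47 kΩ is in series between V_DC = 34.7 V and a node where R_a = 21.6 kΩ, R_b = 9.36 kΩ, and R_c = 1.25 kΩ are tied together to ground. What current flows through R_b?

Combine the parallel branches: R_p = (1/21.6 + 1/9.36 + 1/1.25)⁻¹ = 1.049 kΩ.
Node voltage V_A = V_DC · R_p/(R_s + R_p) = 34.7 × 0.4165 = 14.45 V.
Branch current I = V_A/R_b = 14.45/9.36 = 1.544 mA.
(Equivalently: I_total = 13.77 mA, then current-divider fraction G_k/ΣG = 0.1121.)

I ≈ 1.54 mA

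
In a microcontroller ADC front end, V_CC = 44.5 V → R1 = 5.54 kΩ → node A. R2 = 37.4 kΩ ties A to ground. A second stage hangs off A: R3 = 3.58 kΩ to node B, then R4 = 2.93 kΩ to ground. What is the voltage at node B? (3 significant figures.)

V_B ≈ 10.0 V

The second stage (R3 + R4 = 6.510 kΩ) loads node A in parallel with R2.
Effective lower resistance at A: R2 ‖ 6.510 = 5.545 kΩ.
First divider: V_A = V_CC · 5.545/(5.54 + 5.545) = 22.26 V.
V_B = V_A × 0.4501 = 10.02 V.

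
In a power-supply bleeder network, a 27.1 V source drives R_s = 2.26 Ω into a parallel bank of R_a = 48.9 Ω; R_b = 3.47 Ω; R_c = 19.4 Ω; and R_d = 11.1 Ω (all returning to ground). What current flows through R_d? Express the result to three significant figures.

Combine the parallel branches: R_p = (1/48.9 + 1/3.47 + 1/19.4 + 1/11.1)⁻¹ = 2.221 Ω.
V_A = 27.1 × 2.221/4.481 = 13.43 V.
Branch current I = V_A/R_d = 13.43/11.1 = 1.210 A.

I ≈ 1.21 A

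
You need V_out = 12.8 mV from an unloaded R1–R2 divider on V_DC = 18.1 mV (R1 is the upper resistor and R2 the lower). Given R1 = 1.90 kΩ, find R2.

V_out/V_DC = R2/(R1+R2) = 0.7072.
Rearranging, R2 = R1·k/(1−k) = 1.90 × 2.415 = 4.589 kΩ.

R2 ≈ 4.59 kΩ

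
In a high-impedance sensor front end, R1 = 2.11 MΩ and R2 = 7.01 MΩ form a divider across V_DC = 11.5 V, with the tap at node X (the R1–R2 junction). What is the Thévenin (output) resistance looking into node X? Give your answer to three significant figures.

With V_DC suppressed (replaced by a short), R_th = R1 ‖ R2 = (2.110 × 7.01)/(2.110 + 7.01) = 1.622 MΩ.

R_th ≈ 1.62 MΩ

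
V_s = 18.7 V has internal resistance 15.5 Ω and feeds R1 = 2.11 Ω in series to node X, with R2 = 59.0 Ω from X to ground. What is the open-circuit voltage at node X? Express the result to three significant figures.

V_th ≈ 14.4 V

R1' = 15.5 + 2.11 = 17.61 Ω (source resistance + R1).
V_th is the unloaded tap voltage: V_s · R2/(R1'+R2) = 18.7 × 0.7701 = 14.40 V.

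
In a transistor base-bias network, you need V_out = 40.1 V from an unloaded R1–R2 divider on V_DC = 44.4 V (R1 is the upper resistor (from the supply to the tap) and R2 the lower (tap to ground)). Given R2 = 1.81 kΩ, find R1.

The divider ratio is R2/(R1+R2) = 40.1/44.4 = 0.9032.
Rearranging, R1 = R2·(1−k)/k = 1.81 × 0.1072 = 0.1941 kΩ.

R1 ≈ 0.194 kΩ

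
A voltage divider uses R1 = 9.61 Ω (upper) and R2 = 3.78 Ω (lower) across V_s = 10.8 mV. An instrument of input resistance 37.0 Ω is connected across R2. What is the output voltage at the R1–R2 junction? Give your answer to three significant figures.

V_out ≈ 2.84 mV

First combine the lower leg with the load: R2 ‖ R_L = 3.430 Ω.
Now apply the divider: V_out = 10.8 × 0.2630 = 2.841 mV.
(Unloaded it would be 3.05 mV; the load pulls it down.)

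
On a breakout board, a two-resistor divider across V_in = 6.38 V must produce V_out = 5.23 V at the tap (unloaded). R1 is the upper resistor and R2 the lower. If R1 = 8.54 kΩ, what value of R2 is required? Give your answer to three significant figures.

The divider ratio is R2/(R1+R2) = 5.23/6.38 = 0.8197.
R2 = R1 · 0.8197/(1 − 0.8197) = 38.84 kΩ.

R2 ≈ 38.8 kΩ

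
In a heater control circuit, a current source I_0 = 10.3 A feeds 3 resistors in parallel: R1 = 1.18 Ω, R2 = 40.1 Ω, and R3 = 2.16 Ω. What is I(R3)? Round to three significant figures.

I ≈ 3.57 A

Conductances: ΣG = 1/1.18 + 1/40.1 + 1/2.16 = 1.335 (1/Ω).
By the current-divider rule, I = I_0 · G_k/ΣG = 10.3 × 0.3467 = 3.571 A.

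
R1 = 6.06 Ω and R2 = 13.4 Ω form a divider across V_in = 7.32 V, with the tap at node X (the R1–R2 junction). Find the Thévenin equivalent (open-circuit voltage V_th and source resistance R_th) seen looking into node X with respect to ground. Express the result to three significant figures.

V_th is the unloaded tap voltage: V_in · R2/(R1+R2) = 7.32 × 0.6886 = 5.040 V.
Zeroing V_in shorts the top of R1 to ground, so R_th = R1 ‖ R2 = 4.173 Ω.

V_th ≈ 5.04 V, R_th ≈ 4.17 Ω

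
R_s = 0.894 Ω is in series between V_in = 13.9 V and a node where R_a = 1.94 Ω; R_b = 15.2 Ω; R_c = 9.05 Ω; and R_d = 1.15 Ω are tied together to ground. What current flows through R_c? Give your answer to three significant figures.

I ≈ 0.641 A

Combine the parallel branches: R_p = (1/1.94 + 1/15.2 + 1/9.05 + 1/1.15)⁻¹ = 0.6405 Ω.
V_A by voltage divider: V_A = 13.9 × 0.6405/(0.894 + 0.6405) = 5.802 V.
I(R_c) = V_A / R_c = 5.802/9.05 = 0.6411 A.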